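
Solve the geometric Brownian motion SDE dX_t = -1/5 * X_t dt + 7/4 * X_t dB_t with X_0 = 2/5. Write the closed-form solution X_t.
X_t = 2/5 * exp((-277/160) * t + (7/4) * B_t)

For GBM dX = mu X dt + sigma X dB with X_0 = x_0, apply Itô to Y = log X: dY = (mu - sigma^2/2) dt + sigma dB, so Y_t = log(x_0) + (mu - sigma^2/2) t + sigma B_t and hence X_t = x_0 * exp((mu - sigma^2/2) t + sigma B_t).
With mu = -1/5, sigma = 7/4, x_0 = 2/5, this gives:
  X_t = 2/5 * exp((-277/160) * t + (7/4) * B_t).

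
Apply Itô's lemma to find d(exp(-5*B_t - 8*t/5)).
d(exp(-5*B_t - 8*t/5)) = (109*exp(-5*B_t - 8*t/5)/10) dt + (-5*exp(-5*B_t - 8*t/5)) dB_t

Itô's formula for f(t, x): d f(t, B_t) = (f_t + (1/2) f_xx) dt + f_x dB_t. Compute partials of f(t, x) = exp(-8*t/5 - 5*x):
  f_t(t,x)  = -8*exp(-8*t/5 - 5*x)/5
  f_x(t,x)  = -5*exp(-8*t/5 - 5*x)
  f_xx(t,x) = 25*exp(-8*t/5 - 5*x)
Assemble drift = f_t + (1/2) f_xx = 109*exp(-8*t/5 - 5*x)/10 and diffusion = f_x = -5*exp(-8*t/5 - 5*x). Substituting x = B_t:
  d(exp(-5*B_t - 8*t/5)) = (109*exp(-5*B_t - 8*t/5)/10) dt + (-5*exp(-5*B_t - 8*t/5)) dB_t.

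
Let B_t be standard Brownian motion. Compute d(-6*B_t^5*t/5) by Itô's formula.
d(-6*B_t^5*t/5) = (6*B_t^3*(-B_t^2 - 10*t)/5) dt + (-6*B_t^4*t) dB_t

Itô's formula for f(t, x): d f(t, B_t) = (f_t + (1/2) f_xx) dt + f_x dB_t. Compute partials of f(t, x) = -6*t*x^5/5:
  f_t(t,x)  = -6*x^5/5
  f_x(t,x)  = -6*t*x^4
  f_xx(t,x) = -24*t*x^3
Assemble drift = f_t + (1/2) f_xx = 6*x^3*(-10*t - x^2)/5 and diffusion = f_x = -6*t*x^4. Substituting x = B_t:
  d(-6*B_t^5*t/5) = (6*B_t^3*(-B_t^2 - 10*t)/5) dt + (-6*B_t^4*t) dB_t.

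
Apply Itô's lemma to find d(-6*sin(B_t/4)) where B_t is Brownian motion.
d(-6*sin(B_t/4)) = (3*sin(B_t/4)/16) dt + (-3*cos(B_t/4)/2) dB_t

Itô's formula for f(B_t) gives d f(B_t) = f'(B_t) dB_t + (1/2) f''(B_t) dt. Compute derivatives of f(x) = -6*sin(x/4):
  f'(x)  = -3*cos(x/4)/2
  f''(x) = 3*sin(x/4)/8
Substitute x = B_t and multiply the f'' term by 1/2:
  drift     = (1/2) * (3*sin(x/4)/8) evaluated at B_t = 3*sin(B_t/4)/16
  diffusion = (-3*cos(x/4)/2) evaluated at B_t = -3*cos(B_t/4)/2
Therefore d(-6*sin(B_t/4)) = (3*sin(B_t/4)/16) dt + (-3*cos(B_t/4)/2) dB_t.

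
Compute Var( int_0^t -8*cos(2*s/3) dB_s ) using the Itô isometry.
Var = 32*t + 24*sin(4*t/3)

The Itô integral of a deterministic integrand f(s) has mean 0 because each increment f(s) * (B_{s+ds} - B_s) has mean 0. By the Itô isometry:
  Var( int_0^t f(s) dB_s ) = E[ (int_0^t f(s) dB_s)^2 ] = int_0^t f(s)^2 ds.
Here f(s) = -8*cos(2*s/3), so f(s)^2 = 64*cos(2*s/3)^2. Integrate:
  int_0^t (64*cos(2*s/3)^2) ds = 32*t + 24*sin(4*t/3).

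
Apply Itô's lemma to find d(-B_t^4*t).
d(-B_t^4*t) = (B_t^2*(-B_t^2 - 6*t)) dt + (-4*B_t^3*t) dB_t

Itô's formula for f(t, x): d f(t, B_t) = (f_t + (1/2) f_xx) dt + f_x dB_t. Compute partials of f(t, x) = -t*x^4:
  f_t(t,x)  = -x^4
  f_x(t,x)  = -4*t*x^3
  f_xx(t,x) = -12*t*x^2
Assemble drift = f_t + (1/2) f_xx = x^2*(-6*t - x^2) and diffusion = f_x = -4*t*x^3. Substituting x = B_t:
  d(-B_t^4*t) = (B_t^2*(-B_t^2 - 6*t)) dt + (-4*B_t^3*t) dB_t.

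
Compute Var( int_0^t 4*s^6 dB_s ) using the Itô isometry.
Var = 16*t^13/13

The Itô integral of a deterministic integrand f(s) has mean 0 because each increment f(s) * (B_{s+ds} - B_s) has mean 0. By the Itô isometry:
  Var( int_0^t f(s) dB_s ) = E[ (int_0^t f(s) dB_s)^2 ] = int_0^t f(s)^2 ds.
Here f(s) = 4*s^6, so f(s)^2 = 16*s^12. Integrate:
  int_0^t (16*s^12) ds = 16*t^13/13.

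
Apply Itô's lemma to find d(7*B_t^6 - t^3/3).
d(7*B_t^6 - t^3/3) = (105*B_t^4 - t^2) dt + (42*B_t^5) dB_t

Itô's formula for f(t, x): d f(t, B_t) = (f_t + (1/2) f_xx) dt + f_x dB_t. Compute partials of f(t, x) = -t^3/3 + 7*x^6:
  f_t(t,x)  = -t^2
  f_x(t,x)  = 42*x^5
  f_xx(t,x) = 210*x^4
Assemble drift = f_t + (1/2) f_xx = -t^2 + 105*x^4 and diffusion = f_x = 42*x^5. Substituting x = B_t:
  d(7*B_t^6 - t^3/3) = (105*B_t^4 - t^2) dt + (42*B_t^5) dB_t.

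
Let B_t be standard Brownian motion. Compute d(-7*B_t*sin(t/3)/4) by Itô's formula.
d(-7*B_t*sin(t/3)/4) = (-7*B_t*cos(t/3)/12) dt + (-7*sin(t/3)/4) dB_t

Itô's formula for f(t, x): d f(t, B_t) = (f_t + (1/2) f_xx) dt + f_x dB_t. Compute partials of f(t, x) = -7*x*sin(t/3)/4:
  f_t(t,x)  = -7*x*cos(t/3)/12
  f_x(t,x)  = -7*sin(t/3)/4
  f_xx(t,x) = 0
Assemble drift = f_t + (1/2) f_xx = -7*x*cos(t/3)/12 and diffusion = f_x = -7*sin(t/3)/4. Substituting x = B_t:
  d(-7*B_t*sin(t/3)/4) = (-7*B_t*cos(t/3)/12) dt + (-7*sin(t/3)/4) dB_t.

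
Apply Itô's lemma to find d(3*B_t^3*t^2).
d(3*B_t^3*t^2) = (3*B_t*t*(2*B_t^2 + 3*t)) dt + (9*B_t^2*t^2) dB_t

Itô's formula for f(t, x): d f(t, B_t) = (f_t + (1/2) f_xx) dt + f_x dB_t. Compute partials of f(t, x) = 3*t^2*x^3:
  f_t(t,x)  = 6*t*x^3
  f_x(t,x)  = 9*t^2*x^2
  f_xx(t,x) = 18*t^2*x
Assemble drift = f_t + (1/2) f_xx = 3*t*x*(3*t + 2*x^2) and diffusion = f_x = 9*t^2*x^2. Substituting x = B_t:
  d(3*B_t^3*t^2) = (3*B_t*t*(2*B_t^2 + 3*t)) dt + (9*B_t^2*t^2) dB_t.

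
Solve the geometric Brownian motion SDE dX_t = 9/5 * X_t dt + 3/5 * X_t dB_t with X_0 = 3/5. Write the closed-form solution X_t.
X_t = 3/5 * exp((81/50) * t + (3/5) * B_t)

For GBM dX = mu X dt + sigma X dB with X_0 = x_0, apply Itô to Y = log X: dY = (mu - sigma^2/2) dt + sigma dB, so Y_t = log(x_0) + (mu - sigma^2/2) t + sigma B_t and hence X_t = x_0 * exp((mu - sigma^2/2) t + sigma B_t).
With mu = 9/5, sigma = 3/5, x_0 = 3/5, this gives:
  X_t = 3/5 * exp((81/50) * t + (3/5) * B_t).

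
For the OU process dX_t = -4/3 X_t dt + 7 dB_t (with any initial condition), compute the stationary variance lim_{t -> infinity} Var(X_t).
lim Var(X_t) = 147/8

The OU SDE dX = -theta X dt + sigma dB admits the integrating factor exp(theta t): d(exp(theta t) X_t) = sigma exp(theta t) dB_t. Integrating from 0 to t gives X_t = x_0 * exp(-theta t) + sigma * int_0^t exp(-theta (t-s)) dB_s for any initial x_0. The Itô integral has variance (by the Itô isometry) sigma^2 * int_0^t exp(-2 theta (t - s)) ds = sigma^2 * (1 - exp(-2 theta t)) / (2 theta), independent of x_0.
With theta = 4/3, sigma = 7:
  Var(X_t) = (7)^2 * (1 - exp(-2*4/3 t)) / (2 * 4/3) = 147/8 - 147*exp(-8*t/3)/8.
As t -> infinity, exp(-2*4/3 t) -> 0, so the stationary variance is sigma^2 / (2 theta) = 147/8.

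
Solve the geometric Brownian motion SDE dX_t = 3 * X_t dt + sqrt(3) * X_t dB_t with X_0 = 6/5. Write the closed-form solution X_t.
X_t = 6/5 * exp((3/2) * t + (sqrt(3)) * B_t)

For GBM dX = mu X dt + sigma X dB with X_0 = x_0, apply Itô to Y = log X: dY = (mu - sigma^2/2) dt + sigma dB, so Y_t = log(x_0) + (mu - sigma^2/2) t + sigma B_t and hence X_t = x_0 * exp((mu - sigma^2/2) t + sigma B_t).
With mu = 3, sigma = sqrt(3), x_0 = 6/5, this gives:
  X_t = 6/5 * exp((3/2) * t + (sqrt(3)) * B_t).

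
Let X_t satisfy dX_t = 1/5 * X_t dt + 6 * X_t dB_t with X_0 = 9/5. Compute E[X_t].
E[X_t] = 9*exp(t/5)/5

For GBM dX = mu X dt + sigma X dB with X_0 = x_0, apply Itô to Y = log X: dY = (mu - sigma^2/2) dt + sigma dB, so Y_t = log(x_0) + (mu - sigma^2/2) t + sigma B_t and hence X_t = x_0 * exp((mu - sigma^2/2) t + sigma B_t).
With mu = 1/5, sigma = 6, x_0 = 9/5, this gives:
  X_t = 9/5 * exp((-89/5) * t + (6) * B_t).
Since sigma*B_t ~ Normal(0, sigma^2 t), E[exp(sigma*B_t)] = exp(sigma^2 t / 2); so E[X_t] = x_0 * exp((mu - sigma^2/2) t) * exp(sigma^2 t / 2) = x_0 * exp(mu t) = 9*exp(t/5)/5.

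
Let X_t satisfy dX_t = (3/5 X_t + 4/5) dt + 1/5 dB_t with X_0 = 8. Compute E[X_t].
E[X_t] = 28*exp(3*t/5)/3 - 4/3

Taking expectations and using E[dB_t] = 0, the mean m(t) = E[X_t] satisfies the ODE m'(t) = a m(t) + b with m(0) = x_0. With a = 3/5, b = 4/5, x_0 = 8, the solution is
  m(t) = x_0 * exp(a t) + (b/a) * (exp(a t) - 1)
       = 8 * exp((3/5) t) + ((4/5)/(3/5)) * (exp((3/5) t) - 1)
       = 28*exp(3*t/5)/3 - 4/3.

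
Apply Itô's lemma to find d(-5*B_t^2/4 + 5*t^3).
d(-5*B_t^2/4 + 5*t^3) = (15*t^2 - 5/4) dt + (-5*B_t/2) dB_t

Itô's formula for f(t, x): d f(t, B_t) = (f_t + (1/2) f_xx) dt + f_x dB_t. Compute partials of f(t, x) = 5*t^3 - 5*x^2/4:
  f_t(t,x)  = 15*t^2
  f_x(t,x)  = -5*x/2
  f_xx(t,x) = -5/2
Assemble drift = f_t + (1/2) f_xx = 15*t^2 - 5/4 and diffusion = f_x = -5*x/2. Substituting x = B_t:
  d(-5*B_t^2/4 + 5*t^3) = (15*t^2 - 5/4) dt + (-5*B_t/2) dB_t.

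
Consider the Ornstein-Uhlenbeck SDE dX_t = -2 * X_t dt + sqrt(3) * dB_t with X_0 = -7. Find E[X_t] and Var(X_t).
E[X_t] = -7*exp(-2*t); Var(X_t) = 3/4 - 3*exp(-4*t)/4

The OU SDE dX = -theta X dt + sigma dB admits the integrating factor exp(theta t): d(exp(theta t) X_t) = sigma exp(theta t) dB_t. Integrating from 0 to t:
  X_t = x_0 * exp(-theta t) + sigma * int_0^t exp(-theta (t-s)) dB_s.
The Itô integral has mean 0 and (by the Itô isometry) variance sigma^2 * int_0^t exp(-2 theta (t - s)) ds = sigma^2 * (1 - exp(-2 theta t)) / (2 theta).
With theta = 2, sigma = sqrt(3), x_0 = -7:
  E[X_t] = -7 * exp(-2 t) = -7*exp(-2*t)
  Var(X_t) = (sqrt(3))^2 * (1 - exp(-2*2 t)) / (2 * 2) = 3/4 - 3*exp(-4*t)/4.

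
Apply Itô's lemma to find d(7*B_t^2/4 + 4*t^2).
d(7*B_t^2/4 + 4*t^2) = (8*t + 7/4) dt + (7*B_t/2) dB_t

Itô's formula for f(t, x): d f(t, B_t) = (f_t + (1/2) f_xx) dt + f_x dB_t. Compute partials of f(t, x) = 4*t^2 + 7*x^2/4:
  f_t(t,x)  = 8*t
  f_x(t,x)  = 7*x/2
  f_xx(t,x) = 7/2
Assemble drift = f_t + (1/2) f_xx = 8*t + 7/4 and diffusion = f_x = 7*x/2. Substituting x = B_t:
  d(7*B_t^2/4 + 4*t^2) = (8*t + 7/4) dt + (7*B_t/2) dB_t.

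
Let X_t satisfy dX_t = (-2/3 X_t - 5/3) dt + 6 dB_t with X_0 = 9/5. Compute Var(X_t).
Var(X_t) = 27 - 27*exp(-4*t/3)

The variance V(t) = Var(X_t) satisfies V'(t) = 2 a V(t) + c^2 with V(0) = 0 (drift coefficient is linear in X, diffusion is constant). With a = -2/3, c = 6, the solution is
  V(t) = (c^2 / (2 a)) * (exp(2 a t) - 1)
       = (6^2 / (2*(-2/3))) * (exp((-4/3) t) - 1)
       = 27 - 27*exp(-4*t/3).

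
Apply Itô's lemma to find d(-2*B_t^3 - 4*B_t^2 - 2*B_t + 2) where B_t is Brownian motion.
d(-2*B_t^3 - 4*B_t^2 - 2*B_t + 2) = (-6*B_t - 4) dt + (-6*B_t^2 - 8*B_t - 2) dB_t

Itô's formula for f(B_t) gives d f(B_t) = f'(B_t) dB_t + (1/2) f''(B_t) dt. Compute derivatives of f(x) = -2*x^3 - 4*x^2 - 2*x + 2:
  f'(x)  = -6*x^2 - 8*x - 2
  f''(x) = -12*x - 8
Substitute x = B_t and multiply the f'' term by 1/2:
  drift     = (1/2) * (-12*x - 8) evaluated at B_t = -6*B_t - 4
  diffusion = (-6*x^2 - 8*x - 2) evaluated at B_t = -6*B_t^2 - 8*B_t - 2
Therefore d(-2*B_t^3 - 4*B_t^2 - 2*B_t + 2) = (-6*B_t - 4) dt + (-6*B_t^2 - 8*B_t - 2) dB_t.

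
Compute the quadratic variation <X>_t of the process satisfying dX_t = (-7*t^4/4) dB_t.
<X>_t = 49*t^9/144

For an Itô process dX_t = a(t) dt + b(t) dB_t, the quadratic variation is <X>_t = int_0^t b(s)^2 ds (the drift term does not contribute). Here b(s) = -7*s^4/4, so
  b(s)^2 = 49*s^8/16.
Integrating from 0 to t:
  <X>_t = int_0^t (49*s^8/16) ds = 49*t^9/144.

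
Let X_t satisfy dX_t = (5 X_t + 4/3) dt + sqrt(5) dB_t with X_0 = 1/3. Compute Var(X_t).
Var(X_t) = exp(10*t)/2 - 1/2

The variance V(t) = Var(X_t) satisfies V'(t) = 2 a V(t) + c^2 with V(0) = 0 (drift coefficient is linear in X, diffusion is constant). With a = 5, c = sqrt(5), the solution is
  V(t) = (c^2 / (2 a)) * (exp(2 a t) - 1)
       = (sqrt(5)^2 / (2*5)) * (exp(10 t) - 1)
       = exp(10*t)/2 - 1/2.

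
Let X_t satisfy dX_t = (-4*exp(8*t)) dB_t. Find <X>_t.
<X>_t = exp(16*t) - 1

For an Itô process dX_t = a(t) dt + b(t) dB_t, the quadratic variation is <X>_t = int_0^t b(s)^2 ds (the drift term does not contribute). Here b(s) = -4*exp(8*s), so
  b(s)^2 = 16*exp(16*s).
Integrating from 0 to t:
  <X>_t = int_0^t (16*exp(16*s)) ds = exp(16*t) - 1.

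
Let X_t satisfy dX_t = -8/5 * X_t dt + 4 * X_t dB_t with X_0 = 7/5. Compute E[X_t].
E[X_t] = 7*exp(-8*t/5)/5

For GBM dX = mu X dt + sigma X dB with X_0 = x_0, apply Itô to Y = log X: dY = (mu - sigma^2/2) dt + sigma dB, so Y_t = log(x_0) + (mu - sigma^2/2) t + sigma B_t and hence X_t = x_0 * exp((mu - sigma^2/2) t + sigma B_t).
With mu = -8/5, sigma = 4, x_0 = 7/5, this gives:
  X_t = 7/5 * exp((-48/5) * t + (4) * B_t).
Since sigma*B_t ~ Normal(0, sigma^2 t), E[exp(sigma*B_t)] = exp(sigma^2 t / 2); so E[X_t] = x_0 * exp((mu - sigma^2/2) t) * exp(sigma^2 t / 2) = x_0 * exp(mu t) = 7*exp(-8*t/5)/5.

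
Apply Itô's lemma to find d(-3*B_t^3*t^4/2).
d(-3*B_t^3*t^4/2) = (3*B_t*t^3*(-4*B_t^2 - 3*t)/2) dt + (-9*B_t^2*t^4/2) dB_t

Itô's formula for f(t, x): d f(t, B_t) = (f_t + (1/2) f_xx) dt + f_x dB_t. Compute partials of f(t, x) = -3*t^4*x^3/2:
  f_t(t,x)  = -6*t^3*x^3
  f_x(t,x)  = -9*t^4*x^2/2
  f_xx(t,x) = -9*t^4*x
Assemble drift = f_t + (1/2) f_xx = 3*t^3*x*(-3*t - 4*x^2)/2 and diffusion = f_x = -9*t^4*x^2/2. Substituting x = B_t:
  d(-3*B_t^3*t^4/2) = (3*B_t*t^3*(-4*B_t^2 - 3*t)/2) dt + (-9*B_t^2*t^4/2) dB_t.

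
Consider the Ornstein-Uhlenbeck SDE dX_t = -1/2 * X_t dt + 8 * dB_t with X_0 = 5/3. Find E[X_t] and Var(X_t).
E[X_t] = 5*exp(-t/2)/3; Var(X_t) = 64 - 64*exp(-t)

The OU SDE dX = -theta X dt + sigma dB admits the integrating factor exp(theta t): d(exp(theta t) X_t) = sigma exp(theta t) dB_t. Integrating from 0 to t:
  X_t = x_0 * exp(-theta t) + sigma * int_0^t exp(-theta (t-s)) dB_s.
The Itô integral has mean 0 and (by the Itô isometry) variance sigma^2 * int_0^t exp(-2 theta (t - s)) ds = sigma^2 * (1 - exp(-2 theta t)) / (2 theta).
With theta = 1/2, sigma = 8, x_0 = 5/3:
  E[X_t] = 5/3 * exp(-1/2 t) = 5*exp(-t/2)/3
  Var(X_t) = (8)^2 * (1 - exp(-2*1/2 t)) / (2 * 1/2) = 64 - 64*exp(-t).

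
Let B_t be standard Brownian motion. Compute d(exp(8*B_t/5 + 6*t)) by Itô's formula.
d(exp(8*B_t/5 + 6*t)) = (182*exp(8*B_t/5 + 6*t)/25) dt + (8*exp(8*B_t/5 + 6*t)/5) dB_t

Itô's formula for f(t, x): d f(t, B_t) = (f_t + (1/2) f_xx) dt + f_x dB_t. Compute partials of f(t, x) = exp(6*t + 8*x/5):
  f_t(t,x)  = 6*exp(6*t + 8*x/5)
  f_x(t,x)  = 8*exp(6*t + 8*x/5)/5
  f_xx(t,x) = 64*exp(6*t + 8*x/5)/25
Assemble drift = f_t + (1/2) f_xx = 182*exp(6*t + 8*x/5)/25 and diffusion = f_x = 8*exp(6*t + 8*x/5)/5. Substituting x = B_t:
  d(exp(8*B_t/5 + 6*t)) = (182*exp(8*B_t/5 + 6*t)/25) dt + (8*exp(8*B_t/5 + 6*t)/5) dB_t.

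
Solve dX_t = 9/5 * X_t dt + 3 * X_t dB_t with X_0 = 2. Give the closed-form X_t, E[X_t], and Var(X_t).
X_t = 2 * exp((-27/10) t + (3) B_t); E[X_t] = 2*exp(9*t/5); Var(X_t) = 4*(exp(9*t) - 1)*exp(18*t/5)

For GBM dX = mu X dt + sigma X dB with X_0 = x_0, apply Itô to Y = log X: dY = (mu - sigma^2/2) dt + sigma dB, so Y_t = log(x_0) + (mu - sigma^2/2) t + sigma B_t and hence X_t = x_0 * exp((mu - sigma^2/2) t + sigma B_t).
With mu = 9/5, sigma = 3, x_0 = 2, this gives:
  X_t = 2 * exp((-27/10) * t + (3) * B_t).
Since sigma*B_t ~ Normal(0, sigma^2 t), E[exp(sigma*B_t)] = exp(sigma^2 t / 2); so E[X_t] = x_0 * exp((mu - sigma^2/2) t) * exp(sigma^2 t / 2) = x_0 * exp(mu t) = 2*exp(9*t/5).
Var(X_t) = E[X_t^2] - (E[X_t])^2 = x_0^2 * exp(2 mu t) * (exp(sigma^2 t) - 1) = 4*(exp(9*t) - 1)*exp(18*t/5).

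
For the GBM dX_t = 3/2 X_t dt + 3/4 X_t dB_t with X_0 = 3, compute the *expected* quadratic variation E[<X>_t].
E[<X>_t] = 27*exp(57*t/16)/19 - 27/19

<X>_t = int_0^t ((3/4) * X_s)^2 ds. Taking expectation inside the integral: E[<X>_t] = (3/4)^2 * int_0^t E[X_s^2] ds. For GBM, E[X_s^2] = x_0^2 * exp((2 mu + sigma^2) s). Integrating:
  E[<X>_t] = (3/4)^2 * 3^2 * (exp((2*(3/2) + (3/4)^2) t) - 1) / (2*(3/2) + (3/4)^2)
           = (3/4)^2 * 3^2 * (exp((57/16) t) - 1) / (57/16) = 27*exp(57*t/16)/19 - 27/19.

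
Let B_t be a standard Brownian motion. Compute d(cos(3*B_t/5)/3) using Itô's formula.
d(cos(3*B_t/5)/3) = (-3*cos(3*B_t/5)/50) dt + (-sin(3*B_t/5)/5) dB_t

Itô's formula for f(B_t) gives d f(B_t) = f'(B_t) dB_t + (1/2) f''(B_t) dt. Compute derivatives of f(x) = cos(3*x/5)/3:
  f'(x)  = -sin(3*x/5)/5
  f''(x) = -3*cos(3*x/5)/25
Substitute x = B_t and multiply the f'' term by 1/2:
  drift     = (1/2) * (-3*cos(3*x/5)/25) evaluated at B_t = -3*cos(3*B_t/5)/50
  diffusion = (-sin(3*x/5)/5) evaluated at B_t = -sin(3*B_t/5)/5
Therefore d(cos(3*B_t/5)/3) = (-3*cos(3*B_t/5)/50) dt + (-sin(3*B_t/5)/5) dB_t.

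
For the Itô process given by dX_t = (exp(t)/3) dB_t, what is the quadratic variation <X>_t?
<X>_t = exp(2*t)/18 - 1/18

For an Itô process dX_t = a(t) dt + b(t) dB_t, the quadratic variation is <X>_t = int_0^t b(s)^2 ds (the drift term does not contribute). Here b(s) = exp(s)/3, so
  b(s)^2 = exp(2*s)/9.
Integrating from 0 to t:
  <X>_t = int_0^t (exp(2*s)/9) ds = exp(2*t)/18 - 1/18.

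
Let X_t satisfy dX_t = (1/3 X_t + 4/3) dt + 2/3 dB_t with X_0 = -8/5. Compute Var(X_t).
Var(X_t) = 2*exp(2*t/3)/3 - 2/3

The variance V(t) = Var(X_t) satisfies V'(t) = 2 a V(t) + c^2 with V(0) = 0 (drift coefficient is linear in X, diffusion is constant). With a = 1/3, c = 2/3, the solution is
  V(t) = (c^2 / (2 a)) * (exp(2 a t) - 1)
       = ((2/3)^2 / (2*(1/3))) * (exp((2/3) t) - 1)
       = 2*exp(2*t/3)/3 - 2/3.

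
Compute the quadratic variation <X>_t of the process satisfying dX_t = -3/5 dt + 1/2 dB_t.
<X>_t = t/4

For an Itô process dX_t = a(t) dt + b(t) dB_t, the quadratic variation is <X>_t = int_0^t b(s)^2 ds (the drift term does not contribute). Here b(s) = 1/2, so
  b(s)^2 = 1/4.
Integrating from 0 to t:
  <X>_t = int_0^t (1/4) ds = t/4.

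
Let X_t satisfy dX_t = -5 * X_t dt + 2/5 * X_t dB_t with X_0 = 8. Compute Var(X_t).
Var(X_t) = (64*exp(4*t/25) - 64)*exp(-10*t)

For GBM dX = mu X dt + sigma X dB with X_0 = x_0, apply Itô to Y = log X: dY = (mu - sigma^2/2) dt + sigma dB, so Y_t = log(x_0) + (mu - sigma^2/2) t + sigma B_t and hence X_t = x_0 * exp((mu - sigma^2/2) t + sigma B_t).
With mu = -5, sigma = 2/5, x_0 = 8, this gives:
  X_t = 8 * exp((-127/25) * t + (2/5) * B_t).
Since sigma*B_t ~ Normal(0, sigma^2 t), E[exp(sigma*B_t)] = exp(sigma^2 t / 2); so E[X_t] = x_0 * exp((mu - sigma^2/2) t) * exp(sigma^2 t / 2) = x_0 * exp(mu t) = 8*exp(-5*t).
Var(X_t) = E[X_t^2] - (E[X_t])^2 = x_0^2 * exp(2 mu t) * (exp(sigma^2 t) - 1) = (64*exp(4*t/25) - 64)*exp(-10*t).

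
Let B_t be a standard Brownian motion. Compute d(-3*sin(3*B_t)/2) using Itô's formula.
d(-3*sin(3*B_t)/2) = (27*sin(3*B_t)/4) dt + (-9*cos(3*B_t)/2) dB_t

Itô's formula for f(B_t) gives d f(B_t) = f'(B_t) dB_t + (1/2) f''(B_t) dt. Compute derivatives of f(x) = -3*sin(3*x)/2:
  f'(x)  = -9*cos(3*x)/2
  f''(x) = 27*sin(3*x)/2
Substitute x = B_t and multiply the f'' term by 1/2:
  drift     = (1/2) * (27*sin(3*x)/2) evaluated at B_t = 27*sin(3*B_t)/4
  diffusion = (-9*cos(3*x)/2) evaluated at B_t = -9*cos(3*B_t)/2
Therefore d(-3*sin(3*B_t)/2) = (27*sin(3*B_t)/4) dt + (-9*cos(3*B_t)/2) dB_t.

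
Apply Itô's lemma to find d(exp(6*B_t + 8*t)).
d(exp(6*B_t + 8*t)) = (26*exp(6*B_t + 8*t)) dt + (6*exp(6*B_t + 8*t)) dB_t

Itô's formula for f(t, x): d f(t, B_t) = (f_t + (1/2) f_xx) dt + f_x dB_t. Compute partials of f(t, x) = exp(8*t + 6*x):
  f_t(t,x)  = 8*exp(8*t + 6*x)
  f_x(t,x)  = 6*exp(8*t + 6*x)
  f_xx(t,x) = 36*exp(8*t + 6*x)
Assemble drift = f_t + (1/2) f_xx = 26*exp(8*t + 6*x) and diffusion = f_x = 6*exp(8*t + 6*x). Substituting x = B_t:
  d(exp(6*B_t + 8*t)) = (26*exp(6*B_t + 8*t)) dt + (6*exp(6*B_t + 8*t)) dB_t.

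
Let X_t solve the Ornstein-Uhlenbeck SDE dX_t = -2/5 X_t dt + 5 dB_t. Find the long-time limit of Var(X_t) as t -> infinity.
lim Var(X_t) = 125/4

The OU SDE dX = -theta X dt + sigma dB admits the integrating factor exp(theta t): d(exp(theta t) X_t) = sigma exp(theta t) dB_t. Integrating from 0 to t gives X_t = x_0 * exp(-theta t) + sigma * int_0^t exp(-theta (t-s)) dB_s for any initial x_0. The Itô integral has variance (by the Itô isometry) sigma^2 * int_0^t exp(-2 theta (t - s)) ds = sigma^2 * (1 - exp(-2 theta t)) / (2 theta), independent of x_0.
With theta = 2/5, sigma = 5:
  Var(X_t) = (5)^2 * (1 - exp(-2*2/5 t)) / (2 * 2/5) = 125/4 - 125*exp(-4*t/5)/4.
As t -> infinity, exp(-2*2/5 t) -> 0, so the stationary variance is sigma^2 / (2 theta) = 125/4.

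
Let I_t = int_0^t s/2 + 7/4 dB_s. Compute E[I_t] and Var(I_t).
E[I_t] = 0; Var(I_t) = t*(4*t^2 + 42*t + 147)/48

The Itô integral of a deterministic integrand f(s) has mean 0 because each increment f(s) * (B_{s+ds} - B_s) has mean 0. By the Itô isometry:
  Var( int_0^t f(s) dB_s ) = E[ (int_0^t f(s) dB_s)^2 ] = int_0^t f(s)^2 ds.
Here f(s) = s/2 + 7/4, so f(s)^2 = (2*s + 7)^2/16. Integrate:
  int_0^t ((2*s + 7)^2/16) ds = t*(4*t^2 + 42*t + 147)/48.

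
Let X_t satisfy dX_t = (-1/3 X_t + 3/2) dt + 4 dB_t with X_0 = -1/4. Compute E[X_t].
E[X_t] = 9/2 - 19*exp(-t/3)/4

Taking expectations and using E[dB_t] = 0, the mean m(t) = E[X_t] satisfies the ODE m'(t) = a m(t) + b with m(0) = x_0. With a = -1/3, b = 3/2, x_0 = -1/4, the solution is
  m(t) = x_0 * exp(a t) + (b/a) * (exp(a t) - 1)
       = (-1/4) * exp((-1/3) t) + ((3/2)/(-1/3)) * (exp((-1/3) t) - 1)
       = 9/2 - 19*exp(-t/3)/4.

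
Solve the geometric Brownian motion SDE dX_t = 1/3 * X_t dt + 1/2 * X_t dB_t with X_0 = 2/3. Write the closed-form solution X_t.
X_t = 2/3 * exp((5/24) * t + (1/2) * B_t)

For GBM dX = mu X dt + sigma X dB with X_0 = x_0, apply Itô to Y = log X: dY = (mu - sigma^2/2) dt + sigma dB, so Y_t = log(x_0) + (mu - sigma^2/2) t + sigma B_t and hence X_t = x_0 * exp((mu - sigma^2/2) t + sigma B_t).
With mu = 1/3, sigma = 1/2, x_0 = 2/3, this gives:
  X_t = 2/3 * exp((5/24) * t + (1/2) * B_t).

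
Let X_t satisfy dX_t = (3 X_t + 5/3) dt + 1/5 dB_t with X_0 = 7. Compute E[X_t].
E[X_t] = 68*exp(3*t)/9 - 5/9

Taking expectations and using E[dB_t] = 0, the mean m(t) = E[X_t] satisfies the ODE m'(t) = a m(t) + b with m(0) = x_0. With a = 3, b = 5/3, x_0 = 7, the solution is
  m(t) = x_0 * exp(a t) + (b/a) * (exp(a t) - 1)
       = 7 * exp(3 t) + ((5/3)/3) * (exp(3 t) - 1)
       = 68*exp(3*t)/9 - 5/9.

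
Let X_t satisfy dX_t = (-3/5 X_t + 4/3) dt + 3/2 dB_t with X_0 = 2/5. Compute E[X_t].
E[X_t] = 20/9 - 82*exp(-3*t/5)/45

Taking expectations and using E[dB_t] = 0, the mean m(t) = E[X_t] satisfies the ODE m'(t) = a m(t) + b with m(0) = x_0. With a = -3/5, b = 4/3, x_0 = 2/5, the solution is
  m(t) = x_0 * exp(a t) + (b/a) * (exp(a t) - 1)
       = (2/5) * exp((-3/5) t) + ((4/3)/(-3/5)) * (exp((-3/5) t) - 1)
       = 20/9 - 82*exp(-3*t/5)/45.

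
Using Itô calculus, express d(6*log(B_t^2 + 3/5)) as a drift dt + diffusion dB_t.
d(6*log(B_t^2 + 3/5)) = (30*(3 - 5*B_t^2)/(5*B_t^2 + 3)^2) dt + (60*B_t/(5*B_t^2 + 3)) dB_t

Itô's formula for f(B_t) gives d f(B_t) = f'(B_t) dB_t + (1/2) f''(B_t) dt. Compute derivatives of f(x) = 6*log(x^2 + 3/5):
  f'(x)  = 60*x/(5*x^2 + 3)
  f''(x) = 60*(3 - 5*x^2)/(5*x^2 + 3)^2
Substitute x = B_t and multiply the f'' term by 1/2:
  drift     = (1/2) * (60*(3 - 5*x^2)/(5*x^2 + 3)^2) evaluated at B_t = 30*(3 - 5*B_t^2)/(5*B_t^2 + 3)^2
  diffusion = (60*x/(5*x^2 + 3)) evaluated at B_t = 60*B_t/(5*B_t^2 + 3)
Therefore d(6*log(B_t^2 + 3/5)) = (30*(3 - 5*B_t^2)/(5*B_t^2 + 3)^2) dt + (60*B_t/(5*B_t^2 + 3)) dB_t.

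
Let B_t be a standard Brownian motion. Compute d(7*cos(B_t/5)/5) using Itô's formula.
d(7*cos(B_t/5)/5) = (-7*cos(B_t/5)/250) dt + (-7*sin(B_t/5)/25) dB_t

Itô's formula for f(B_t) gives d f(B_t) = f'(B_t) dB_t + (1/2) f''(B_t) dt. Compute derivatives of f(x) = 7*cos(x/5)/5:
  f'(x)  = -7*sin(x/5)/25
  f''(x) = -7*cos(x/5)/125
Substitute x = B_t and multiply the f'' term by 1/2:
  drift     = (1/2) * (-7*cos(x/5)/125) evaluated at B_t = -7*cos(B_t/5)/250
  diffusion = (-7*sin(x/5)/25) evaluated at B_t = -7*sin(B_t/5)/25
Therefore d(7*cos(B_t/5)/5) = (-7*cos(B_t/5)/250) dt + (-7*sin(B_t/5)/25) dB_t.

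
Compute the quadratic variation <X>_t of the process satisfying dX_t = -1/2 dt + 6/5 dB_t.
<X>_t = 36*t/25

For an Itô process dX_t = a(t) dt + b(t) dB_t, the quadratic variation is <X>_t = int_0^t b(s)^2 ds (the drift term does not contribute). Here b(s) = 6/5, so
  b(s)^2 = 36/25.
Integrating from 0 to t:
  <X>_t = int_0^t (36/25) ds = 36*t/25.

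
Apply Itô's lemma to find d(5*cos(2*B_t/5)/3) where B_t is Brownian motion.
d(5*cos(2*B_t/5)/3) = (-2*cos(2*B_t/5)/15) dt + (-2*sin(2*B_t/5)/3) dB_t

Itô's formula for f(B_t) gives d f(B_t) = f'(B_t) dB_t + (1/2) f''(B_t) dt. Compute derivatives of f(x) = 5*cos(2*x/5)/3:
  f'(x)  = -2*sin(2*x/5)/3
  f''(x) = -4*cos(2*x/5)/15
Substitute x = B_t and multiply the f'' term by 1/2:
  drift     = (1/2) * (-4*cos(2*x/5)/15) evaluated at B_t = -2*cos(2*B_t/5)/15
  diffusion = (-2*sin(2*x/5)/3) evaluated at B_t = -2*sin(2*B_t/5)/3
Therefore d(5*cos(2*B_t/5)/3) = (-2*cos(2*B_t/5)/15) dt + (-2*sin(2*B_t/5)/3) dB_t.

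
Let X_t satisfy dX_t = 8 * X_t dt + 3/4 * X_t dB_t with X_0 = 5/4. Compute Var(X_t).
Var(X_t) = 25*(exp(9*t/16) - 1)*exp(16*t)/16

For GBM dX = mu X dt + sigma X dB with X_0 = x_0, apply Itô to Y = log X: dY = (mu - sigma^2/2) dt + sigma dB, so Y_t = log(x_0) + (mu - sigma^2/2) t + sigma B_t and hence X_t = x_0 * exp((mu - sigma^2/2) t + sigma B_t).
With mu = 8, sigma = 3/4, x_0 = 5/4, this gives:
  X_t = 5/4 * exp((247/32) * t + (3/4) * B_t).
Since sigma*B_t ~ Normal(0, sigma^2 t), E[exp(sigma*B_t)] = exp(sigma^2 t / 2); so E[X_t] = x_0 * exp((mu - sigma^2/2) t) * exp(sigma^2 t / 2) = x_0 * exp(mu t) = 5*exp(8*t)/4.
Var(X_t) = E[X_t^2] - (E[X_t])^2 = x_0^2 * exp(2 mu t) * (exp(sigma^2 t) - 1) = 25*(exp(9*t/16) - 1)*exp(16*t)/16.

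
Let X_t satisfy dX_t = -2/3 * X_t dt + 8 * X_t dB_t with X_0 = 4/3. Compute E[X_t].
E[X_t] = 4*exp(-2*t/3)/3

For GBM dX = mu X dt + sigma X dB with X_0 = x_0, apply Itô to Y = log X: dY = (mu - sigma^2/2) dt + sigma dB, so Y_t = log(x_0) + (mu - sigma^2/2) t + sigma B_t and hence X_t = x_0 * exp((mu - sigma^2/2) t + sigma B_t).
With mu = -2/3, sigma = 8, x_0 = 4/3, this gives:
  X_t = 4/3 * exp((-98/3) * t + (8) * B_t).
Since sigma*B_t ~ Normal(0, sigma^2 t), E[exp(sigma*B_t)] = exp(sigma^2 t / 2); so E[X_t] = x_0 * exp((mu - sigma^2/2) t) * exp(sigma^2 t / 2) = x_0 * exp(mu t) = 4*exp(-2*t/3)/3.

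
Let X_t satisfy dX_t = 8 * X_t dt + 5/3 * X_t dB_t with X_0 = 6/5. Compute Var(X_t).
Var(X_t) = 36*(exp(25*t/9) - 1)*exp(16*t)/25

For GBM dX = mu X dt + sigma X dB with X_0 = x_0, apply Itô to Y = log X: dY = (mu - sigma^2/2) dt + sigma dB, so Y_t = log(x_0) + (mu - sigma^2/2) t + sigma B_t and hence X_t = x_0 * exp((mu - sigma^2/2) t + sigma B_t).
With mu = 8, sigma = 5/3, x_0 = 6/5, this gives:
  X_t = 6/5 * exp((119/18) * t + (5/3) * B_t).
Since sigma*B_t ~ Normal(0, sigma^2 t), E[exp(sigma*B_t)] = exp(sigma^2 t / 2); so E[X_t] = x_0 * exp((mu - sigma^2/2) t) * exp(sigma^2 t / 2) = x_0 * exp(mu t) = 6*exp(8*t)/5.
Var(X_t) = E[X_t^2] - (E[X_t])^2 = x_0^2 * exp(2 mu t) * (exp(sigma^2 t) - 1) = 36*(exp(25*t/9) - 1)*exp(16*t)/25.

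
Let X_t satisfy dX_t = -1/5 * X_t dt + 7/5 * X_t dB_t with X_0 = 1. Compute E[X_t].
E[X_t] = exp(-t/5)

For GBM dX = mu X dt + sigma X dB with X_0 = x_0, apply Itô to Y = log X: dY = (mu - sigma^2/2) dt + sigma dB, so Y_t = log(x_0) + (mu - sigma^2/2) t + sigma B_t and hence X_t = x_0 * exp((mu - sigma^2/2) t + sigma B_t).
With mu = -1/5, sigma = 7/5, x_0 = 1, this gives:
  X_t = 1 * exp((-59/50) * t + (7/5) * B_t).
Since sigma*B_t ~ Normal(0, sigma^2 t), E[exp(sigma*B_t)] = exp(sigma^2 t / 2); so E[X_t] = x_0 * exp((mu - sigma^2/2) t) * exp(sigma^2 t / 2) = x_0 * exp(mu t) = exp(-t/5).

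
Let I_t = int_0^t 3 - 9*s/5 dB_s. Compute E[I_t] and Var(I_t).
E[I_t] = 0; Var(I_t) = 9*t*(3*t^2 - 15*t + 25)/25

The Itô integral of a deterministic integrand f(s) has mean 0 because each increment f(s) * (B_{s+ds} - B_s) has mean 0. By the Itô isometry:
  Var( int_0^t f(s) dB_s ) = E[ (int_0^t f(s) dB_s)^2 ] = int_0^t f(s)^2 ds.
Here f(s) = 3 - 9*s/5, so f(s)^2 = 9*(3*s - 5)^2/25. Integrate:
  int_0^t (9*(3*s - 5)^2/25) ds = 9*t*(3*t^2 - 15*t + 25)/25.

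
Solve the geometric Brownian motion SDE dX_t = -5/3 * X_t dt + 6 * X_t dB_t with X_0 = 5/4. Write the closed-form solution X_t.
X_t = 5/4 * exp((-59/3) * t + (6) * B_t)

For GBM dX = mu X dt + sigma X dB with X_0 = x_0, apply Itô to Y = log X: dY = (mu - sigma^2/2) dt + sigma dB, so Y_t = log(x_0) + (mu - sigma^2/2) t + sigma B_t and hence X_t = x_0 * exp((mu - sigma^2/2) t + sigma B_t).
With mu = -5/3, sigma = 6, x_0 = 5/4, this gives:
  X_t = 5/4 * exp((-59/3) * t + (6) * B_t).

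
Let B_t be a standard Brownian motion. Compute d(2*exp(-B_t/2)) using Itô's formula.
d(2*exp(-B_t/2)) = (exp(-B_t/2)/4) dt + (-exp(-B_t/2)) dB_t

Itô's formula for f(B_t) gives d f(B_t) = f'(B_t) dB_t + (1/2) f''(B_t) dt. Compute derivatives of f(x) = 2*exp(-x/2):
  f'(x)  = -exp(-x/2)
  f''(x) = exp(-x/2)/2
Substitute x = B_t and multiply the f'' term by 1/2:
  drift     = (1/2) * (exp(-x/2)/2) evaluated at B_t = exp(-B_t/2)/4
  diffusion = (-exp(-x/2)) evaluated at B_t = -exp(-B_t/2)
Therefore d(2*exp(-B_t/2)) = (exp(-B_t/2)/4) dt + (-exp(-B_t/2)) dB_t.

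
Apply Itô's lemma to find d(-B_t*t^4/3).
d(-B_t*t^4/3) = (-4*B_t*t^3/3) dt + (-t^4/3) dB_t

Itô's formula for f(t, x): d f(t, B_t) = (f_t + (1/2) f_xx) dt + f_x dB_t. Compute partials of f(t, x) = -t^4*x/3:
  f_t(t,x)  = -4*t^3*x/3
  f_x(t,x)  = -t^4/3
  f_xx(t,x) = 0
Assemble drift = f_t + (1/2) f_xx = -4*t^3*x/3 and diffusion = f_x = -t^4/3. Substituting x = B_t:
  d(-B_t*t^4/3) = (-4*B_t*t^3/3) dt + (-t^4/3) dB_t.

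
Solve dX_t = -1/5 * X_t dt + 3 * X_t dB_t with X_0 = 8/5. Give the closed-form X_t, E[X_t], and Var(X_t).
X_t = 8/5 * exp((-47/10) t + (3) B_t); E[X_t] = 8*exp(-t/5)/5; Var(X_t) = (64*exp(9*t) - 64)*exp(-2*t/5)/25

For GBM dX = mu X dt + sigma X dB with X_0 = x_0, apply Itô to Y = log X: dY = (mu - sigma^2/2) dt + sigma dB, so Y_t = log(x_0) + (mu - sigma^2/2) t + sigma B_t and hence X_t = x_0 * exp((mu - sigma^2/2) t + sigma B_t).
With mu = -1/5, sigma = 3, x_0 = 8/5, this gives:
  X_t = 8/5 * exp((-47/10) * t + (3) * B_t).
Since sigma*B_t ~ Normal(0, sigma^2 t), E[exp(sigma*B_t)] = exp(sigma^2 t / 2); so E[X_t] = x_0 * exp((mu - sigma^2/2) t) * exp(sigma^2 t / 2) = x_0 * exp(mu t) = 8*exp(-t/5)/5.
Var(X_t) = E[X_t^2] - (E[X_t])^2 = x_0^2 * exp(2 mu t) * (exp(sigma^2 t) - 1) = (64*exp(9*t) - 64)*exp(-2*t/5)/25.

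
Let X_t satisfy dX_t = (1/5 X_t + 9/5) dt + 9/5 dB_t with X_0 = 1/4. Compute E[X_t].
E[X_t] = 37*exp(t/5)/4 - 9

Taking expectations and using E[dB_t] = 0, the mean m(t) = E[X_t] satisfies the ODE m'(t) = a m(t) + b with m(0) = x_0. With a = 1/5, b = 9/5, x_0 = 1/4, the solution is
  m(t) = x_0 * exp(a t) + (b/a) * (exp(a t) - 1)
       = (1/4) * exp((1/5) t) + ((9/5)/(1/5)) * (exp((1/5) t) - 1)
       = 37*exp(t/5)/4 - 9.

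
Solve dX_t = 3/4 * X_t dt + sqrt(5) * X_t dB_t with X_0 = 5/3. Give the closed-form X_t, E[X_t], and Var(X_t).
X_t = 5/3 * exp((-7/4) t + (sqrt(5)) B_t); E[X_t] = 5*exp(3*t/4)/3; Var(X_t) = 25*(exp(5*t) - 1)*exp(3*t/2)/9

For GBM dX = mu X dt + sigma X dB with X_0 = x_0, apply Itô to Y = log X: dY = (mu - sigma^2/2) dt + sigma dB, so Y_t = log(x_0) + (mu - sigma^2/2) t + sigma B_t and hence X_t = x_0 * exp((mu - sigma^2/2) t + sigma B_t).
With mu = 3/4, sigma = sqrt(5), x_0 = 5/3, this gives:
  X_t = 5/3 * exp((-7/4) * t + (sqrt(5)) * B_t).
Since sigma*B_t ~ Normal(0, sigma^2 t), E[exp(sigma*B_t)] = exp(sigma^2 t / 2); so E[X_t] = x_0 * exp((mu - sigma^2/2) t) * exp(sigma^2 t / 2) = x_0 * exp(mu t) = 5*exp(3*t/4)/3.
Var(X_t) = E[X_t^2] - (E[X_t])^2 = x_0^2 * exp(2 mu t) * (exp(sigma^2 t) - 1) = 25*(exp(5*t) - 1)*exp(3*t/2)/9.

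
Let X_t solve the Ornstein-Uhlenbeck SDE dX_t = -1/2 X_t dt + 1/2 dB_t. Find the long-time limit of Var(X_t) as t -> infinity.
lim Var(X_t) = 1/4

The OU SDE dX = -theta X dt + sigma dB admits the integrating factor exp(theta t): d(exp(theta t) X_t) = sigma exp(theta t) dB_t. Integrating from 0 to t gives X_t = x_0 * exp(-theta t) + sigma * int_0^t exp(-theta (t-s)) dB_s for any initial x_0. The Itô integral has variance (by the Itô isometry) sigma^2 * int_0^t exp(-2 theta (t - s)) ds = sigma^2 * (1 - exp(-2 theta t)) / (2 theta), independent of x_0.
With theta = 1/2, sigma = 1/2:
  Var(X_t) = (1/2)^2 * (1 - exp(-2*1/2 t)) / (2 * 1/2) = (exp(t) - 1)*exp(-t)/4.
As t -> infinity, exp(-2*1/2 t) -> 0, so the stationary variance is sigma^2 / (2 theta) = 1/4.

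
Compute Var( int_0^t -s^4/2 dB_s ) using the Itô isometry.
Var = t^9/36

The Itô integral of a deterministic integrand f(s) has mean 0 because each increment f(s) * (B_{s+ds} - B_s) has mean 0. By the Itô isometry:
  Var( int_0^t f(s) dB_s ) = E[ (int_0^t f(s) dB_s)^2 ] = int_0^t f(s)^2 ds.
Here f(s) = -s^4/2, so f(s)^2 = s^8/4. Integrate:
  int_0^t (s^8/4) ds = t^9/36.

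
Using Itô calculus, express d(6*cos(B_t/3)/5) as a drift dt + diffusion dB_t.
d(6*cos(B_t/3)/5) = (-cos(B_t/3)/15) dt + (-2*sin(B_t/3)/5) dB_t

Itô's formula for f(B_t) gives d f(B_t) = f'(B_t) dB_t + (1/2) f''(B_t) dt. Compute derivatives of f(x) = 6*cos(x/3)/5:
  f'(x)  = -2*sin(x/3)/5
  f''(x) = -2*cos(x/3)/15
Substitute x = B_t and multiply the f'' term by 1/2:
  drift     = (1/2) * (-2*cos(x/3)/15) evaluated at B_t = -cos(B_t/3)/15
  diffusion = (-2*sin(x/3)/5) evaluated at B_t = -2*sin(B_t/3)/5
Therefore d(6*cos(B_t/3)/5) = (-cos(B_t/3)/15) dt + (-2*sin(B_t/3)/5) dB_t.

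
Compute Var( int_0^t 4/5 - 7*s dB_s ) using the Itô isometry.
Var = t*(1225*t^2 - 420*t + 48)/75

The Itô integral of a deterministic integrand f(s) has mean 0 because each increment f(s) * (B_{s+ds} - B_s) has mean 0. By the Itô isometry:
  Var( int_0^t f(s) dB_s ) = E[ (int_0^t f(s) dB_s)^2 ] = int_0^t f(s)^2 ds.
Here f(s) = 4/5 - 7*s, so f(s)^2 = (35*s - 4)^2/25. Integrate:
  int_0^t ((35*s - 4)^2/25) ds = t*(1225*t^2 - 420*t + 48)/75.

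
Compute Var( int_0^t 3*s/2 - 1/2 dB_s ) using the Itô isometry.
Var = t*(3*t^2 - 3*t + 1)/4

The Itô integral of a deterministic integrand f(s) has mean 0 because each increment f(s) * (B_{s+ds} - B_s) has mean 0. By the Itô isometry:
  Var( int_0^t f(s) dB_s ) = E[ (int_0^t f(s) dB_s)^2 ] = int_0^t f(s)^2 ds.
Here f(s) = 3*s/2 - 1/2, so f(s)^2 = (3*s - 1)^2/4. Integrate:
  int_0^t ((3*s - 1)^2/4) ds = t*(3*t^2 - 3*t + 1)/4.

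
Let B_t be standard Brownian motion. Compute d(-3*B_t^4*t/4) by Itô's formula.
d(-3*B_t^4*t/4) = (3*B_t^2*(-B_t^2 - 6*t)/4) dt + (-3*B_t^3*t) dB_t

Itô's formula for f(t, x): d f(t, B_t) = (f_t + (1/2) f_xx) dt + f_x dB_t. Compute partials of f(t, x) = -3*t*x^4/4:
  f_t(t,x)  = -3*x^4/4
  f_x(t,x)  = -3*t*x^3
  f_xx(t,x) = -9*t*x^2
Assemble drift = f_t + (1/2) f_xx = 3*x^2*(-6*t - x^2)/4 and diffusion = f_x = -3*t*x^3. Substituting x = B_t:
  d(-3*B_t^4*t/4) = (3*B_t^2*(-B_t^2 - 6*t)/4) dt + (-3*B_t^3*t) dB_t.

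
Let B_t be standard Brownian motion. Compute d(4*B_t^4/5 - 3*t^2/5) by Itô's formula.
d(4*B_t^4/5 - 3*t^2/5) = (24*B_t^2/5 - 6*t/5) dt + (16*B_t^3/5) dB_t

Itô's formula for f(t, x): d f(t, B_t) = (f_t + (1/2) f_xx) dt + f_x dB_t. Compute partials of f(t, x) = -3*t^2/5 + 4*x^4/5:
  f_t(t,x)  = -6*t/5
  f_x(t,x)  = 16*x^3/5
  f_xx(t,x) = 48*x^2/5
Assemble drift = f_t + (1/2) f_xx = -6*t/5 + 24*x^2/5 and diffusion = f_x = 16*x^3/5. Substituting x = B_t:
  d(4*B_t^4/5 - 3*t^2/5) = (24*B_t^2/5 - 6*t/5) dt + (16*B_t^3/5) dB_t.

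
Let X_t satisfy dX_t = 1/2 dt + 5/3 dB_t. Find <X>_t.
<X>_t = 25*t/9

For an Itô process dX_t = a(t) dt + b(t) dB_t, the quadratic variation is <X>_t = int_0^t b(s)^2 ds (the drift term does not contribute). Here b(s) = 5/3, so
  b(s)^2 = 25/9.
Integrating from 0 to t:
  <X>_t = int_0^t (25/9) ds = 25*t/9.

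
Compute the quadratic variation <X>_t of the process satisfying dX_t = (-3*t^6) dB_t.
<X>_t = 9*t^13/13

For an Itô process dX_t = a(t) dt + b(t) dB_t, the quadratic variation is <X>_t = int_0^t b(s)^2 ds (the drift term does not contribute). Here b(s) = -3*s^6, so
  b(s)^2 = 9*s^12.
Integrating from 0 to t:
  <X>_t = int_0^t (9*s^12) ds = 9*t^13/13.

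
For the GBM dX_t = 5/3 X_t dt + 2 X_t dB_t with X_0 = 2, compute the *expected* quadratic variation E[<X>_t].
E[<X>_t] = 24*exp(22*t/3)/11 - 24/11

<X>_t = int_0^t (2 * X_s)^2 ds. Taking expectation inside the integral: E[<X>_t] = 2^2 * int_0^t E[X_s^2] ds. For GBM, E[X_s^2] = x_0^2 * exp((2 mu + sigma^2) s). Integrating:
  E[<X>_t] = 2^2 * 2^2 * (exp((2*(5/3) + 2^2) t) - 1) / (2*(5/3) + 2^2)
           = 2^2 * 2^2 * (exp((22/3) t) - 1) / (22/3) = 24*exp(22*t/3)/11 - 24/11.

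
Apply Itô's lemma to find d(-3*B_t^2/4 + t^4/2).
d(-3*B_t^2/4 + t^4/2) = (2*t^3 - 3/4) dt + (-3*B_t/2) dB_t

Itô's formula for f(t, x): d f(t, B_t) = (f_t + (1/2) f_xx) dt + f_x dB_t. Compute partials of f(t, x) = t^4/2 - 3*x^2/4:
  f_t(t,x)  = 2*t^3
  f_x(t,x)  = -3*x/2
  f_xx(t,x) = -3/2
Assemble drift = f_t + (1/2) f_xx = 2*t^3 - 3/4 and diffusion = f_x = -3*x/2. Substituting x = B_t:
  d(-3*B_t^2/4 + t^4/2) = (2*t^3 - 3/4) dt + (-3*B_t/2) dB_t.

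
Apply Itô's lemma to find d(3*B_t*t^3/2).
d(3*B_t*t^3/2) = (9*B_t*t^2/2) dt + (3*t^3/2) dB_t

Itô's formula for f(t, x): d f(t, B_t) = (f_t + (1/2) f_xx) dt + f_x dB_t. Compute partials of f(t, x) = 3*t^3*x/2:
  f_t(t,x)  = 9*t^2*x/2
  f_x(t,x)  = 3*t^3/2
  f_xx(t,x) = 0
Assemble drift = f_t + (1/2) f_xx = 9*t^2*x/2 and diffusion = f_x = 3*t^3/2. Substituting x = B_t:
  d(3*B_t*t^3/2) = (9*B_t*t^2/2) dt + (3*t^3/2) dB_t.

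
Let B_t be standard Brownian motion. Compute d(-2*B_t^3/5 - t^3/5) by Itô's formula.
d(-2*B_t^3/5 - t^3/5) = (-6*B_t/5 - 3*t^2/5) dt + (-6*B_t^2/5) dB_t

Itô's formula for f(t, x): d f(t, B_t) = (f_t + (1/2) f_xx) dt + f_x dB_t. Compute partials of f(t, x) = -t^3/5 - 2*x^3/5:
  f_t(t,x)  = -3*t^2/5
  f_x(t,x)  = -6*x^2/5
  f_xx(t,x) = -12*x/5
Assemble drift = f_t + (1/2) f_xx = -3*t^2/5 - 6*x/5 and diffusion = f_x = -6*x^2/5. Substituting x = B_t:
  d(-2*B_t^3/5 - t^3/5) = (-6*B_t/5 - 3*t^2/5) dt + (-6*B_t^2/5) dB_t.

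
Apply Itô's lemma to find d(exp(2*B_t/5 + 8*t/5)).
d(exp(2*B_t/5 + 8*t/5)) = (42*exp(2*B_t/5 + 8*t/5)/25) dt + (2*exp(2*B_t/5 + 8*t/5)/5) dB_t

Itô's formula for f(t, x): d f(t, B_t) = (f_t + (1/2) f_xx) dt + f_x dB_t. Compute partials of f(t, x) = exp(8*t/5 + 2*x/5):
  f_t(t,x)  = 8*exp(8*t/5 + 2*x/5)/5
  f_x(t,x)  = 2*exp(8*t/5 + 2*x/5)/5
  f_xx(t,x) = 4*exp(8*t/5 + 2*x/5)/25
Assemble drift = f_t + (1/2) f_xx = 42*exp(8*t/5 + 2*x/5)/25 and diffusion = f_x = 2*exp(8*t/5 + 2*x/5)/5. Substituting x = B_t:
  d(exp(2*B_t/5 + 8*t/5)) = (42*exp(2*B_t/5 + 8*t/5)/25) dt + (2*exp(2*B_t/5 + 8*t/5)/5) dB_t.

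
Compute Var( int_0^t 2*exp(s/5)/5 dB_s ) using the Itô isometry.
Var = 2*exp(2*t/5)/5 - 2/5

The Itô integral of a deterministic integrand f(s) has mean 0 because each increment f(s) * (B_{s+ds} - B_s) has mean 0. By the Itô isometry:
  Var( int_0^t f(s) dB_s ) = E[ (int_0^t f(s) dB_s)^2 ] = int_0^t f(s)^2 ds.
Here f(s) = 2*exp(s/5)/5, so f(s)^2 = 4*exp(2*s/5)/25. Integrate:
  int_0^t (4*exp(2*s/5)/25) ds = 2*exp(2*t/5)/5 - 2/5.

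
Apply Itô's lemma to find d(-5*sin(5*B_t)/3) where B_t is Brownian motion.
d(-5*sin(5*B_t)/3) = (125*sin(5*B_t)/6) dt + (-25*cos(5*B_t)/3) dB_t

Itô's formula for f(B_t) gives d f(B_t) = f'(B_t) dB_t + (1/2) f''(B_t) dt. Compute derivatives of f(x) = -5*sin(5*x)/3:
  f'(x)  = -25*cos(5*x)/3
  f''(x) = 125*sin(5*x)/3
Substitute x = B_t and multiply the f'' term by 1/2:
  drift     = (1/2) * (125*sin(5*x)/3) evaluated at B_t = 125*sin(5*B_t)/6
  diffusion = (-25*cos(5*x)/3) evaluated at B_t = -25*cos(5*B_t)/3
Therefore d(-5*sin(5*B_t)/3) = (125*sin(5*B_t)/6) dt + (-25*cos(5*B_t)/3) dB_t.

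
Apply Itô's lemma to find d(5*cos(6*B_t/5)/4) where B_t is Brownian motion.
d(5*cos(6*B_t/5)/4) = (-9*cos(6*B_t/5)/10) dt + (-3*sin(6*B_t/5)/2) dB_t

Itô's formula for f(B_t) gives d f(B_t) = f'(B_t) dB_t + (1/2) f''(B_t) dt. Compute derivatives of f(x) = 5*cos(6*x/5)/4:
  f'(x)  = -3*sin(6*x/5)/2
  f''(x) = -9*cos(6*x/5)/5
Substitute x = B_t and multiply the f'' term by 1/2:
  drift     = (1/2) * (-9*cos(6*x/5)/5) evaluated at B_t = -9*cos(6*B_t/5)/10
  diffusion = (-3*sin(6*x/5)/2) evaluated at B_t = -3*sin(6*B_t/5)/2
Therefore d(5*cos(6*B_t/5)/4) = (-9*cos(6*B_t/5)/10) dt + (-3*sin(6*B_t/5)/2) dB_t.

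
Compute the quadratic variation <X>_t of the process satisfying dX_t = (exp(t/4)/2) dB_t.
<X>_t = exp(t/2)/2 - 1/2

For an Itô process dX_t = a(t) dt + b(t) dB_t, the quadratic variation is <X>_t = int_0^t b(s)^2 ds (the drift term does not contribute). Here b(s) = exp(s/4)/2, so
  b(s)^2 = exp(s/2)/4.
Integrating from 0 to t:
  <X>_t = int_0^t (exp(s/2)/4) ds = exp(t/2)/2 - 1/2.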